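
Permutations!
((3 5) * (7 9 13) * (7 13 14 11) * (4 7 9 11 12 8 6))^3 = ((3 5)(4 7 11 9 14 12 8 6))^3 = (3 5)(4 9 8 7 14 6 11 12)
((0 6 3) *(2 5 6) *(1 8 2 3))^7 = (0 3)(1 2 6 8 5)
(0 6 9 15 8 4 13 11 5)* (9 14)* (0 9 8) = (0 6 14 8 4 13 11 5 9 15) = [6, 1, 2, 3, 13, 9, 14, 7, 4, 15, 10, 5, 12, 11, 8, 0]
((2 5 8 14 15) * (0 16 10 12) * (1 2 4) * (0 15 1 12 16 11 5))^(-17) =(0 14 11 1 5 2 8)(4 12 15)(10 16)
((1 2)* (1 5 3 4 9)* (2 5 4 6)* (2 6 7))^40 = (1 4 7 5 9 2 3) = ((1 5 3 7 2 4 9))^40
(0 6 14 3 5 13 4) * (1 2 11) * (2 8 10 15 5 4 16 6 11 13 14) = (0 11 1 8 10 15 5 14 3 4)(2 13 16 6) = [11, 8, 13, 4, 0, 14, 2, 7, 10, 9, 15, 1, 12, 16, 3, 5, 6]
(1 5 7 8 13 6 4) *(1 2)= (1 5 7 8 13 6 4 2)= [0, 5, 1, 3, 2, 7, 4, 8, 13, 9, 10, 11, 12, 6]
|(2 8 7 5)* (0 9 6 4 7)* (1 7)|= |(0 9 6 4 1 7 5 2 8)|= 9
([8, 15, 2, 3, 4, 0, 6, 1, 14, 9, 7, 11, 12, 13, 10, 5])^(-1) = [5, 7, 2, 3, 4, 15, 6, 10, 0, 9, 14, 11, 12, 13, 8, 1]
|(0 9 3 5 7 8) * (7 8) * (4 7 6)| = |(0 9 3 5 8)(4 7 6)| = 15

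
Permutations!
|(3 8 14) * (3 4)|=4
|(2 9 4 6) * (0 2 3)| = |(0 2 9 4 6 3)| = 6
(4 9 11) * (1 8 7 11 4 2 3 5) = [0, 8, 3, 5, 9, 1, 6, 11, 7, 4, 10, 2] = (1 8 7 11 2 3 5)(4 9)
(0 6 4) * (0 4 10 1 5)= (0 6 10 1 5)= [6, 5, 2, 3, 4, 0, 10, 7, 8, 9, 1]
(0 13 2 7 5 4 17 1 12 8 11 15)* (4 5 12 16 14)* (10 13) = [10, 16, 7, 3, 17, 5, 6, 12, 11, 9, 13, 15, 8, 2, 4, 0, 14, 1] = (0 10 13 2 7 12 8 11 15)(1 16 14 4 17)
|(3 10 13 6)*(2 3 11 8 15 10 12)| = 6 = |(2 3 12)(6 11 8 15 10 13)|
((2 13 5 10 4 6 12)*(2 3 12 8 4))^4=((2 13 5 10)(3 12)(4 6 8))^4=(13)(4 6 8)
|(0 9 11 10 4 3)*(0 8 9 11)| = |(0 11 10 4 3 8 9)| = 7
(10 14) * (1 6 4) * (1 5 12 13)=[0, 6, 2, 3, 5, 12, 4, 7, 8, 9, 14, 11, 13, 1, 10]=(1 6 4 5 12 13)(10 14)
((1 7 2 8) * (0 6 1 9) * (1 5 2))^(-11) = (0 6 5 2 8 9)(1 7)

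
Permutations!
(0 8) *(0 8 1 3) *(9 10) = (0 1 3)(9 10) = [1, 3, 2, 0, 4, 5, 6, 7, 8, 10, 9]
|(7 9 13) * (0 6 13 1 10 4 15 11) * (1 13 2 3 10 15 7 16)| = 13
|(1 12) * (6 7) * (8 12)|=6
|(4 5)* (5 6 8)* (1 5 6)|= 6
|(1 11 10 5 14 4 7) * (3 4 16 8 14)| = |(1 11 10 5 3 4 7)(8 14 16)| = 21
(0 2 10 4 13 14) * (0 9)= (0 2 10 4 13 14 9)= [2, 1, 10, 3, 13, 5, 6, 7, 8, 0, 4, 11, 12, 14, 9]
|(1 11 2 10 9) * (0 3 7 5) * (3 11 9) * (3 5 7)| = |(0 11 2 10 5)(1 9)| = 10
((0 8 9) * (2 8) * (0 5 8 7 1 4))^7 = ((0 2 7 1 4)(5 8 9))^7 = (0 7 4 2 1)(5 8 9)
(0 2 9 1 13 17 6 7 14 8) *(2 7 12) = (0 7 14 8)(1 13 17 6 12 2 9) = [7, 13, 9, 3, 4, 5, 12, 14, 0, 1, 10, 11, 2, 17, 8, 15, 16, 6]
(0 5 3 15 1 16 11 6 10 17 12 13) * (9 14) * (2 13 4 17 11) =(0 5 3 15 1 16 2 13)(4 17 12)(6 10 11)(9 14) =[5, 16, 13, 15, 17, 3, 10, 7, 8, 14, 11, 6, 4, 0, 9, 1, 2, 12]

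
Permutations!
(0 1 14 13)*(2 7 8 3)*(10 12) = (0 1 14 13)(2 7 8 3)(10 12) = [1, 14, 7, 2, 4, 5, 6, 8, 3, 9, 12, 11, 10, 0, 13]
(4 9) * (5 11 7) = (4 9)(5 11 7) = [0, 1, 2, 3, 9, 11, 6, 5, 8, 4, 10, 7]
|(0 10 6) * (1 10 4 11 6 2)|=|(0 4 11 6)(1 10 2)|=12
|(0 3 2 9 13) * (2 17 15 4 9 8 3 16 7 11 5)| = 13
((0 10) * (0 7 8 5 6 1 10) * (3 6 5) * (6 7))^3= ((1 10 6)(3 7 8))^3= (10)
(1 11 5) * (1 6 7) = [0, 11, 2, 3, 4, 6, 7, 1, 8, 9, 10, 5] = (1 11 5 6 7)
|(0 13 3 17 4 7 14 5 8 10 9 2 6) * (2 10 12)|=12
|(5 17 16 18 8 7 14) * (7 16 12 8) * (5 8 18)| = 8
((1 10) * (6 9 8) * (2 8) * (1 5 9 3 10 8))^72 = (10)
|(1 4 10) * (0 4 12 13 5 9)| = |(0 4 10 1 12 13 5 9)| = 8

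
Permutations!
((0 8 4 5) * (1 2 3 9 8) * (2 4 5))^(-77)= ((0 1 4 2 3 9 8 5))^(-77)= (0 2 8 1 3 5 4 9)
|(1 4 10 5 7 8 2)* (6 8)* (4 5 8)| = 8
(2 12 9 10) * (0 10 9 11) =(0 10 2 12 11) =[10, 1, 12, 3, 4, 5, 6, 7, 8, 9, 2, 0, 11]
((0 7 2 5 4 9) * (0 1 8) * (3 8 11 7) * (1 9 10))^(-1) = ((0 3 8)(1 11 7 2 5 4 10))^(-1) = (0 8 3)(1 10 4 5 2 7 11)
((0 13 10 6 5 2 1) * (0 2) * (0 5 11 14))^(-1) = ((0 13 10 6 11 14)(1 2))^(-1) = (0 14 11 6 10 13)(1 2)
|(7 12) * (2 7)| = 3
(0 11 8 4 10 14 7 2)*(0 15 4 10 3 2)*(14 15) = [11, 1, 14, 2, 3, 5, 6, 0, 10, 9, 15, 8, 12, 13, 7, 4] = (0 11 8 10 15 4 3 2 14 7)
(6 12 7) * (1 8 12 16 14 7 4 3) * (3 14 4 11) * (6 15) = (1 8 12 11 3)(4 14 7 15 6 16) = [0, 8, 2, 1, 14, 5, 16, 15, 12, 9, 10, 3, 11, 13, 7, 6, 4]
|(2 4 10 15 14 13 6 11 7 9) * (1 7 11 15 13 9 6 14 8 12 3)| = 42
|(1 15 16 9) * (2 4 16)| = |(1 15 2 4 16 9)| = 6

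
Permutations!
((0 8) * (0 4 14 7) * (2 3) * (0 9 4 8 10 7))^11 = ((0 10 7 9 4 14)(2 3))^11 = (0 14 4 9 7 10)(2 3)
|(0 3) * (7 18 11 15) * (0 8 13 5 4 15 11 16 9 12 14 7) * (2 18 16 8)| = |(0 3 2 18 8 13 5 4 15)(7 16 9 12 14)| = 45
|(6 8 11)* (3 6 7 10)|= 6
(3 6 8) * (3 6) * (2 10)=(2 10)(6 8)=[0, 1, 10, 3, 4, 5, 8, 7, 6, 9, 2]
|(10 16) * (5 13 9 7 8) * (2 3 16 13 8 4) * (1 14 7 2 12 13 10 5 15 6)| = |(1 14 7 4 12 13 9 2 3 16 5 8 15 6)| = 14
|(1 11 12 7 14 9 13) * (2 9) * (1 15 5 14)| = 12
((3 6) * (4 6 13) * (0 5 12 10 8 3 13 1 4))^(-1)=(0 13 6 4 1 3 8 10 12 5)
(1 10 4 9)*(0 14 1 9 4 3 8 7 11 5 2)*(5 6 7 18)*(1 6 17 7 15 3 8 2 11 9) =(0 14 6 15 3 2)(1 10 8 18 5 11 17 7 9) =[14, 10, 0, 2, 4, 11, 15, 9, 18, 1, 8, 17, 12, 13, 6, 3, 16, 7, 5]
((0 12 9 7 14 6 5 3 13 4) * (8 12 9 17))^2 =((0 9 7 14 6 5 3 13 4)(8 12 17))^2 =(0 7 6 3 4 9 14 5 13)(8 17 12)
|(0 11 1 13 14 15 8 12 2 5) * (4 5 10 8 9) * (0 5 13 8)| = 35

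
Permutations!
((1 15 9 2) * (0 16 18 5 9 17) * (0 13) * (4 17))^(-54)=(0 16 18 5 9 2 1 15 4 17 13)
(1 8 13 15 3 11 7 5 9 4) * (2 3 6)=(1 8 13 15 6 2 3 11 7 5 9 4)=[0, 8, 3, 11, 1, 9, 2, 5, 13, 4, 10, 7, 12, 15, 14, 6]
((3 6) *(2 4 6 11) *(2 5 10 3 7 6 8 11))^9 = (2 8 5 3 4 11 10)(6 7)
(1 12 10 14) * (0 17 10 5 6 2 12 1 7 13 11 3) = (0 17 10 14 7 13 11 3)(2 12 5 6) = [17, 1, 12, 0, 4, 6, 2, 13, 8, 9, 14, 3, 5, 11, 7, 15, 16, 10]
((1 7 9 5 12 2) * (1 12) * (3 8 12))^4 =(12) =((1 7 9 5)(2 3 8 12))^4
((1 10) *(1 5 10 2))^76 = (10)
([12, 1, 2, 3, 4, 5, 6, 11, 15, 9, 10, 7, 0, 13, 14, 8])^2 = (15)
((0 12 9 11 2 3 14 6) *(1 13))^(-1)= ((0 12 9 11 2 3 14 6)(1 13))^(-1)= (0 6 14 3 2 11 9 12)(1 13)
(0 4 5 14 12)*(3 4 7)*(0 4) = [7, 1, 2, 0, 5, 14, 6, 3, 8, 9, 10, 11, 4, 13, 12] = (0 7 3)(4 5 14 12)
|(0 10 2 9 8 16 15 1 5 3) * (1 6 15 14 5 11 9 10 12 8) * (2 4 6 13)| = 42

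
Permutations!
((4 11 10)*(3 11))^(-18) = ((3 11 10 4))^(-18) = (3 10)(4 11)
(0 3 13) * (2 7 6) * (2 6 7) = (0 3 13) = [3, 1, 2, 13, 4, 5, 6, 7, 8, 9, 10, 11, 12, 0]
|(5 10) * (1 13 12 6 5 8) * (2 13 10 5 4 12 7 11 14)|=|(1 10 8)(2 13 7 11 14)(4 12 6)|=15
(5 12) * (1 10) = (1 10)(5 12) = [0, 10, 2, 3, 4, 12, 6, 7, 8, 9, 1, 11, 5]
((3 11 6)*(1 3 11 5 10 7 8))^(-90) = (11)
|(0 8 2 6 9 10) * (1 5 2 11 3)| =10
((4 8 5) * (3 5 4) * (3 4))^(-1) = (3 8 4 5)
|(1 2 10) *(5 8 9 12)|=12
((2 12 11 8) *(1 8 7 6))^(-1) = ((1 8 2 12 11 7 6))^(-1) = (1 6 7 11 12 2 8)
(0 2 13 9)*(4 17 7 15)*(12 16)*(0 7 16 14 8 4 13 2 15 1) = (0 15 13 9 7 1)(4 17 16 12 14 8) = [15, 0, 2, 3, 17, 5, 6, 1, 4, 7, 10, 11, 14, 9, 8, 13, 12, 16]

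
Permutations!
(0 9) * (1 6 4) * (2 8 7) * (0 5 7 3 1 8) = (0 9 5 7 2)(1 6 4 8 3) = [9, 6, 0, 1, 8, 7, 4, 2, 3, 5]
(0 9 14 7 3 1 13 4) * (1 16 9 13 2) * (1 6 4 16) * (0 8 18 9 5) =(0 13 16 5)(1 2 6 4 8 18 9 14 7 3) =[13, 2, 6, 1, 8, 0, 4, 3, 18, 14, 10, 11, 12, 16, 7, 15, 5, 17, 9]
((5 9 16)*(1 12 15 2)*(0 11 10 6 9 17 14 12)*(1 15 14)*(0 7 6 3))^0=(17)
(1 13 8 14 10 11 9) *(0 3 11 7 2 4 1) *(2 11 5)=(0 3 5 2 4 1 13 8 14 10 7 11 9)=[3, 13, 4, 5, 1, 2, 6, 11, 14, 0, 7, 9, 12, 8, 10]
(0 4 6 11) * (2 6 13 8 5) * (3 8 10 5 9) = (0 4 13 10 5 2 6 11)(3 8 9) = [4, 1, 6, 8, 13, 2, 11, 7, 9, 3, 5, 0, 12, 10]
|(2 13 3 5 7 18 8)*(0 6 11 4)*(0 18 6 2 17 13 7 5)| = |(0 2 7 6 11 4 18 8 17 13 3)| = 11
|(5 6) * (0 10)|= 2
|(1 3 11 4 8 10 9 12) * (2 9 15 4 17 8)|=|(1 3 11 17 8 10 15 4 2 9 12)|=11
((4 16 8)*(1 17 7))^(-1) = ((1 17 7)(4 16 8))^(-1) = (1 7 17)(4 8 16)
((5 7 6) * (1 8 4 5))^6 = ((1 8 4 5 7 6))^6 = (8)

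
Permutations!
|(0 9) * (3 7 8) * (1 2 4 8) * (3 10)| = 14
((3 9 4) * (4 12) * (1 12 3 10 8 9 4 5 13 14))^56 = (1 12 5 13 14)(3 4 10 8 9)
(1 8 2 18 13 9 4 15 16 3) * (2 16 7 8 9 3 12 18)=(1 9 4 15 7 8 16 12 18 13 3)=[0, 9, 2, 1, 15, 5, 6, 8, 16, 4, 10, 11, 18, 3, 14, 7, 12, 17, 13]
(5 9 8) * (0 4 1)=(0 4 1)(5 9 8)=[4, 0, 2, 3, 1, 9, 6, 7, 5, 8]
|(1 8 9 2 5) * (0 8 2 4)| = 12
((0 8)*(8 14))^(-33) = ((0 14 8))^(-33) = (14)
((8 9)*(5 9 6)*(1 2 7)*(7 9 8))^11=((1 2 9 7)(5 8 6))^11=(1 7 9 2)(5 6 8)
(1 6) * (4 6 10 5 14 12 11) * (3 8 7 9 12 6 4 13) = (1 10 5 14 6)(3 8 7 9 12 11 13) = [0, 10, 2, 8, 4, 14, 1, 9, 7, 12, 5, 13, 11, 3, 6]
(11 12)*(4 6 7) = (4 6 7)(11 12) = [0, 1, 2, 3, 6, 5, 7, 4, 8, 9, 10, 12, 11]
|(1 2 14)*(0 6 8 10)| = 12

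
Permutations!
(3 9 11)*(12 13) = (3 9 11)(12 13) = [0, 1, 2, 9, 4, 5, 6, 7, 8, 11, 10, 3, 13, 12]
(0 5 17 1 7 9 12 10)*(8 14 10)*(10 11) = (0 5 17 1 7 9 12 8 14 11 10) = [5, 7, 2, 3, 4, 17, 6, 9, 14, 12, 0, 10, 8, 13, 11, 15, 16, 1]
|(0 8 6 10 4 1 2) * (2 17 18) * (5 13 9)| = 9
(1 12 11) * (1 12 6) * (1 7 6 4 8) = (1 4 8)(6 7)(11 12) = [0, 4, 2, 3, 8, 5, 7, 6, 1, 9, 10, 12, 11]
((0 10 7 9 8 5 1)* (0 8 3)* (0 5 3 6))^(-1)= (0 6 9 7 10)(1 5 3 8)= ((0 10 7 9 6)(1 8 3 5))^(-1)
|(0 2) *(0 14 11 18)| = |(0 2 14 11 18)| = 5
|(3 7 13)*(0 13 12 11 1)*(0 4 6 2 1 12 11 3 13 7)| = 20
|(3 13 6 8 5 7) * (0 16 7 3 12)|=20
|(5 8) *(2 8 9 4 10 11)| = 7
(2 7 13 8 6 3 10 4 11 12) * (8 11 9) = (2 7 13 11 12)(3 10 4 9 8 6) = [0, 1, 7, 10, 9, 5, 3, 13, 6, 8, 4, 12, 2, 11]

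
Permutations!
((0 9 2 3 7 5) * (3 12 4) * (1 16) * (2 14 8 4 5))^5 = (0 3)(1 16)(2 14)(4 5)(7 9)(8 12)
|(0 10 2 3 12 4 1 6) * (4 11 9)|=10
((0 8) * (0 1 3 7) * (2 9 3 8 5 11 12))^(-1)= ((0 5 11 12 2 9 3 7)(1 8))^(-1)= (0 7 3 9 2 12 11 5)(1 8)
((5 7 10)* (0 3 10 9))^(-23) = ((0 3 10 5 7 9))^(-23) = (0 3 10 5 7 9)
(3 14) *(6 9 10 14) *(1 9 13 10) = (1 9)(3 6 13 10 14) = [0, 9, 2, 6, 4, 5, 13, 7, 8, 1, 14, 11, 12, 10, 3]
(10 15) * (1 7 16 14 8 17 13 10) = (1 7 16 14 8 17 13 10 15) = [0, 7, 2, 3, 4, 5, 6, 16, 17, 9, 15, 11, 12, 10, 8, 1, 14, 13]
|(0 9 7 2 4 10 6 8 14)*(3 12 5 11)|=36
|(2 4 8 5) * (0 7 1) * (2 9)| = 15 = |(0 7 1)(2 4 8 5 9)|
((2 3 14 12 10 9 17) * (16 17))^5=(2 9 14 17 10 3 16 12)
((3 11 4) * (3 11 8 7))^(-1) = (3 7 8)(4 11)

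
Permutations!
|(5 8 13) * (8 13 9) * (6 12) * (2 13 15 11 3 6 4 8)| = 11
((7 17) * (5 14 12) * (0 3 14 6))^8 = ((0 3 14 12 5 6)(7 17))^8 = (17)(0 14 5)(3 12 6)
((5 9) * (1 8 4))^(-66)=(9)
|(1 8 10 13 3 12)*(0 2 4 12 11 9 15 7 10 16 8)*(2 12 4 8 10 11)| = 12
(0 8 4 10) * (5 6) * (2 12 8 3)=(0 3 2 12 8 4 10)(5 6)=[3, 1, 12, 2, 10, 6, 5, 7, 4, 9, 0, 11, 8]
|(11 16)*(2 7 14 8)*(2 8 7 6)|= |(2 6)(7 14)(11 16)|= 2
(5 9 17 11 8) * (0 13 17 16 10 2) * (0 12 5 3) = (0 13 17 11 8 3)(2 12 5 9 16 10) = [13, 1, 12, 0, 4, 9, 6, 7, 3, 16, 2, 8, 5, 17, 14, 15, 10, 11]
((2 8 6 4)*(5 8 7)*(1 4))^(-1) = ((1 4 2 7 5 8 6))^(-1) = (1 6 8 5 7 2 4)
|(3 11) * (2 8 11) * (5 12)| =|(2 8 11 3)(5 12)| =4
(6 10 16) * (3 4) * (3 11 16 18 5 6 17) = (3 4 11 16 17)(5 6 10 18) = [0, 1, 2, 4, 11, 6, 10, 7, 8, 9, 18, 16, 12, 13, 14, 15, 17, 3, 5]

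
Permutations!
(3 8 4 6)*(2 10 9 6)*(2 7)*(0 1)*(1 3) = [3, 0, 10, 8, 7, 5, 1, 2, 4, 6, 9] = (0 3 8 4 7 2 10 9 6 1)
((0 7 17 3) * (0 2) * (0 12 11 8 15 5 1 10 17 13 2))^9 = ((0 7 13 2 12 11 8 15 5 1 10 17 3))^9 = (0 1 11 7 10 8 13 17 15 2 3 5 12)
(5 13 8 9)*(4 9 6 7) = (4 9 5 13 8 6 7) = [0, 1, 2, 3, 9, 13, 7, 4, 6, 5, 10, 11, 12, 8]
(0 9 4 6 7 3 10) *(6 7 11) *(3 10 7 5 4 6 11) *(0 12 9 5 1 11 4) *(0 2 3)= (0 5 2 3 7 10 12 9 6)(1 11 4)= [5, 11, 3, 7, 1, 2, 0, 10, 8, 6, 12, 4, 9]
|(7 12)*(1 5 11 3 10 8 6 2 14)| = 18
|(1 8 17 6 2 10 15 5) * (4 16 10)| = |(1 8 17 6 2 4 16 10 15 5)| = 10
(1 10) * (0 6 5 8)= (0 6 5 8)(1 10)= [6, 10, 2, 3, 4, 8, 5, 7, 0, 9, 1]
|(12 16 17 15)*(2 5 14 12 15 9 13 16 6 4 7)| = |(2 5 14 12 6 4 7)(9 13 16 17)| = 28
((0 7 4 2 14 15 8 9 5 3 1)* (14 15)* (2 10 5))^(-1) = (0 1 3 5 10 4 7)(2 9 8 15)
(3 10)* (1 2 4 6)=(1 2 4 6)(3 10)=[0, 2, 4, 10, 6, 5, 1, 7, 8, 9, 3]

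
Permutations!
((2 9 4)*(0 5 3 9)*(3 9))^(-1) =(0 2 4 9 5)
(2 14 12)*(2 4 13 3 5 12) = (2 14)(3 5 12 4 13) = [0, 1, 14, 5, 13, 12, 6, 7, 8, 9, 10, 11, 4, 3, 2]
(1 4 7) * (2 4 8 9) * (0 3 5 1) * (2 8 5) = (0 3 2 4 7)(1 5)(8 9) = [3, 5, 4, 2, 7, 1, 6, 0, 9, 8]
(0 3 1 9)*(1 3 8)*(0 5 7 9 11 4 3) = (0 8 1 11 4 3)(5 7 9) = [8, 11, 2, 0, 3, 7, 6, 9, 1, 5, 10, 4]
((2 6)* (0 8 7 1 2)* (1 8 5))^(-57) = ((0 5 1 2 6)(7 8))^(-57) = (0 2 5 6 1)(7 8)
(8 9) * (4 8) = (4 8 9) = [0, 1, 2, 3, 8, 5, 6, 7, 9, 4]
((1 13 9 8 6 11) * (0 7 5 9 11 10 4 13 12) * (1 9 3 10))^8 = (0 9 3 1 13 7 8 10 12 11 5 6 4) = ((0 7 5 3 10 4 13 11 9 8 6 1 12))^8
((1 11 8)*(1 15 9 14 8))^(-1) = ((1 11)(8 15 9 14))^(-1) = (1 11)(8 14 9 15)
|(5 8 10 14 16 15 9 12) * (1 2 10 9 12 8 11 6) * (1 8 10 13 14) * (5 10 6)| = |(1 2 13 14 16 15 12 10)(5 11)(6 8 9)| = 24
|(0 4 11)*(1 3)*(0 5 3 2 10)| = |(0 4 11 5 3 1 2 10)| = 8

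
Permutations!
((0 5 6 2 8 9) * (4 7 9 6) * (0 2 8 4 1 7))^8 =(0 5 1 7 9 2 4)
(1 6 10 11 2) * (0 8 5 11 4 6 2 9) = [8, 2, 1, 3, 6, 11, 10, 7, 5, 0, 4, 9] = (0 8 5 11 9)(1 2)(4 6 10)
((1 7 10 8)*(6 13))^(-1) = ((1 7 10 8)(6 13))^(-1) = (1 8 10 7)(6 13)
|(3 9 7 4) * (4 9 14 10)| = |(3 14 10 4)(7 9)| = 4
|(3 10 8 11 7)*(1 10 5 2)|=|(1 10 8 11 7 3 5 2)|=8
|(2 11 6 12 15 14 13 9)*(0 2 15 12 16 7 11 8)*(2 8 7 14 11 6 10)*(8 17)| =|(0 17 8)(2 7 6 16 14 13 9 15 11 10)| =30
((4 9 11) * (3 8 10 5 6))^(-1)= (3 6 5 10 8)(4 11 9)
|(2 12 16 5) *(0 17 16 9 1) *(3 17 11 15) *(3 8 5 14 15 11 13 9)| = 36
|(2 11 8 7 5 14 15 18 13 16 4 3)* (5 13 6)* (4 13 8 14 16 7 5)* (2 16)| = |(2 11 14 15 18 6 4 3 16 13 7 8 5)| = 13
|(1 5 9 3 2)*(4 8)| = 10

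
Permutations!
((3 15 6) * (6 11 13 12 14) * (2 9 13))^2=(2 13 14 3 11 9 12 6 15)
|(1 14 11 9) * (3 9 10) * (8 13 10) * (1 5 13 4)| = |(1 14 11 8 4)(3 9 5 13 10)| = 5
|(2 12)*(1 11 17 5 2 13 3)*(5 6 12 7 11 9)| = 11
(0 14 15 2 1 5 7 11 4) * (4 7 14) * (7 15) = (0 4)(1 5 14 7 11 15 2) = [4, 5, 1, 3, 0, 14, 6, 11, 8, 9, 10, 15, 12, 13, 7, 2]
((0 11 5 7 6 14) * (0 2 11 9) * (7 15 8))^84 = (2 8)(5 6)(7 11)(14 15)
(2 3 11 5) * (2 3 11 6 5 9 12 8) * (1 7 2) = (1 7 2 11 9 12 8)(3 6 5) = [0, 7, 11, 6, 4, 3, 5, 2, 1, 12, 10, 9, 8]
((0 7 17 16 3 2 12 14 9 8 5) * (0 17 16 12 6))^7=((0 7 16 3 2 6)(5 17 12 14 9 8))^7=(0 7 16 3 2 6)(5 17 12 14 9 8)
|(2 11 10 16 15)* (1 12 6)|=|(1 12 6)(2 11 10 16 15)|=15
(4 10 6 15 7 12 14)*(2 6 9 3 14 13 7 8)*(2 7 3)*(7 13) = (2 6 15 8 13 3 14 4 10 9)(7 12) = [0, 1, 6, 14, 10, 5, 15, 12, 13, 2, 9, 11, 7, 3, 4, 8]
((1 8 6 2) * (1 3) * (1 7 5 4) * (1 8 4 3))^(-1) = ((1 4 8 6 2)(3 7 5))^(-1) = (1 2 6 8 4)(3 5 7)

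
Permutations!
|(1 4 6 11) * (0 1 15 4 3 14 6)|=8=|(0 1 3 14 6 11 15 4)|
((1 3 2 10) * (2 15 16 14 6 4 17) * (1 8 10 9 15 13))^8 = ((1 3 13)(2 9 15 16 14 6 4 17)(8 10))^8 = (17)(1 13 3)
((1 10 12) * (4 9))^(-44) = ((1 10 12)(4 9))^(-44) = (1 10 12)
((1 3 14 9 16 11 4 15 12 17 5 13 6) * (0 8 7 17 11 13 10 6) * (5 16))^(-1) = (0 13 16 17 7 8)(1 6 10 5 9 14 3)(4 11 12 15)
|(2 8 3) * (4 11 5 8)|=6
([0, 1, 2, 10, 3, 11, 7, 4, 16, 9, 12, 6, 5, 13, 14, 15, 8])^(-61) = (3 5 7 10 11 4 12 6)(8 16)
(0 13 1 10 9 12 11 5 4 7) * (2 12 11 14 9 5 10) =[13, 2, 12, 3, 7, 4, 6, 0, 8, 11, 5, 10, 14, 1, 9] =(0 13 1 2 12 14 9 11 10 5 4 7)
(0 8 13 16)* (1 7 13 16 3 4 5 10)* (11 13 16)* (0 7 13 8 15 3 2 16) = (0 15 3 4 5 10 1 13 2 16 7)(8 11) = [15, 13, 16, 4, 5, 10, 6, 0, 11, 9, 1, 8, 12, 2, 14, 3, 7]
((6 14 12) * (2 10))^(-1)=(2 10)(6 12 14)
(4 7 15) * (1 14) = (1 14)(4 7 15) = [0, 14, 2, 3, 7, 5, 6, 15, 8, 9, 10, 11, 12, 13, 1, 4]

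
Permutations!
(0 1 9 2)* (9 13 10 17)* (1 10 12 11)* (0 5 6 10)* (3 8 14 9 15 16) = (1 13 12 11)(2 5 6 10 17 15 16 3 8 14 9) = [0, 13, 5, 8, 4, 6, 10, 7, 14, 2, 17, 1, 11, 12, 9, 16, 3, 15]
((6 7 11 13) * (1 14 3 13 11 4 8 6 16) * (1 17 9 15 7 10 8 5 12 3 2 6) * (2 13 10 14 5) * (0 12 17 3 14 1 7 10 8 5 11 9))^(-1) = (0 17 5 10 15 9 11 1 6 2 4 7 8 3 16 13 14 12)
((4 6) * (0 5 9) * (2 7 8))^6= ((0 5 9)(2 7 8)(4 6))^6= (9)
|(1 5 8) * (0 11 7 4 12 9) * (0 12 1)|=14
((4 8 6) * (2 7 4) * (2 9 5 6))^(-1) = (2 8 4 7)(5 9 6)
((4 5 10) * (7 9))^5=((4 5 10)(7 9))^5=(4 10 5)(7 9)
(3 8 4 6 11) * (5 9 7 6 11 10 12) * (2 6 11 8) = (2 6 10 12 5 9 7 11 3)(4 8) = [0, 1, 6, 2, 8, 9, 10, 11, 4, 7, 12, 3, 5]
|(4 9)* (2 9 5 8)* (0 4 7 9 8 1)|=4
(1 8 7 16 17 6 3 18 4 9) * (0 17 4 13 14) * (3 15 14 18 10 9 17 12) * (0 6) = [12, 8, 2, 10, 17, 5, 15, 16, 7, 1, 9, 11, 3, 18, 6, 14, 4, 0, 13] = (0 12 3 10 9 1 8 7 16 4 17)(6 15 14)(13 18)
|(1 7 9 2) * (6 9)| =5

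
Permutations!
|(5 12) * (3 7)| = |(3 7)(5 12)| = 2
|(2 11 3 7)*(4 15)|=|(2 11 3 7)(4 15)|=4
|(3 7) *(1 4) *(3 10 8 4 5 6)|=8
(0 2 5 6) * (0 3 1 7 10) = (0 2 5 6 3 1 7 10) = [2, 7, 5, 1, 4, 6, 3, 10, 8, 9, 0]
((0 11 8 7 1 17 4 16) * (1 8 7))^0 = (17)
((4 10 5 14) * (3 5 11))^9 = ((3 5 14 4 10 11))^9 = (3 4)(5 10)(11 14)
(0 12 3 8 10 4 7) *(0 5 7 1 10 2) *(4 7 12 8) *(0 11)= (0 8 2 11)(1 10 7 5 12 3 4)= [8, 10, 11, 4, 1, 12, 6, 5, 2, 9, 7, 0, 3]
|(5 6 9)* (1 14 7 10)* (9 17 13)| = |(1 14 7 10)(5 6 17 13 9)| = 20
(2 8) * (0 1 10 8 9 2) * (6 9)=(0 1 10 8)(2 6 9)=[1, 10, 6, 3, 4, 5, 9, 7, 0, 2, 8]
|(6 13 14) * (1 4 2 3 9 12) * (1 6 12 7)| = 12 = |(1 4 2 3 9 7)(6 13 14 12)|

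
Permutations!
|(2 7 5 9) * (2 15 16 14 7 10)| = |(2 10)(5 9 15 16 14 7)| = 6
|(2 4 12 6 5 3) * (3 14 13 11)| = |(2 4 12 6 5 14 13 11 3)| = 9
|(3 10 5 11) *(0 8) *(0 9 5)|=|(0 8 9 5 11 3 10)|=7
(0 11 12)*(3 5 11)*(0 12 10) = (12)(0 3 5 11 10) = [3, 1, 2, 5, 4, 11, 6, 7, 8, 9, 0, 10, 12]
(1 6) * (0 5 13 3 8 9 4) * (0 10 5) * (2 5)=(1 6)(2 5 13 3 8 9 4 10)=[0, 6, 5, 8, 10, 13, 1, 7, 9, 4, 2, 11, 12, 3]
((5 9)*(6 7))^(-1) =(5 9)(6 7)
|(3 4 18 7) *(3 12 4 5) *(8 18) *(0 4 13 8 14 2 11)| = 10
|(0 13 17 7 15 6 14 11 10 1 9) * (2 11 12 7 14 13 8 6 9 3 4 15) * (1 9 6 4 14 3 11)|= 16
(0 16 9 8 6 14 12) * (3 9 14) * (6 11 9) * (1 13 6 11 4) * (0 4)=(0 16 14 12 4 1 13 6 3 11 9 8)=[16, 13, 2, 11, 1, 5, 3, 7, 0, 8, 10, 9, 4, 6, 12, 15, 14]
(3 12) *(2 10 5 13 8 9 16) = [0, 1, 10, 12, 4, 13, 6, 7, 9, 16, 5, 11, 3, 8, 14, 15, 2] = (2 10 5 13 8 9 16)(3 12)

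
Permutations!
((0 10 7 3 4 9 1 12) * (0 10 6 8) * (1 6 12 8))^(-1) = (0 8 1 6 9 4 3 7 10 12)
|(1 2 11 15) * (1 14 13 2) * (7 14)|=6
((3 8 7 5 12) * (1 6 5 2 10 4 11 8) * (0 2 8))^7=(0 10 11 2 4)(1 5 3 6 12)(7 8)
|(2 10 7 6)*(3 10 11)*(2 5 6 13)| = 6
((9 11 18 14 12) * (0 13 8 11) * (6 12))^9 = (18)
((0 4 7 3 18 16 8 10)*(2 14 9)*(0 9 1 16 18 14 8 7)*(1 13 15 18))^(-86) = ((0 4)(1 16 7 3 14 13 15 18)(2 8 10 9))^(-86) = (1 7 14 15)(2 10)(3 13 18 16)(8 9)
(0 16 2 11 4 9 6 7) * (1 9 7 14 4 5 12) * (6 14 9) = (0 16 2 11 5 12 1 6 9 14 4 7) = [16, 6, 11, 3, 7, 12, 9, 0, 8, 14, 10, 5, 1, 13, 4, 15, 2]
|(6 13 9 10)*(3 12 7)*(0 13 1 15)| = |(0 13 9 10 6 1 15)(3 12 7)| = 21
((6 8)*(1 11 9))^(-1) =((1 11 9)(6 8))^(-1) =(1 9 11)(6 8)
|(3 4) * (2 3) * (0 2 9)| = 5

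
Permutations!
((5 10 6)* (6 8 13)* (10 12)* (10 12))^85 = (13)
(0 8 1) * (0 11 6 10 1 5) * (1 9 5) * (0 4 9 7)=(0 8 1 11 6 10 7)(4 9 5)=[8, 11, 2, 3, 9, 4, 10, 0, 1, 5, 7, 6]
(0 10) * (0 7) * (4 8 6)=(0 10 7)(4 8 6)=[10, 1, 2, 3, 8, 5, 4, 0, 6, 9, 7]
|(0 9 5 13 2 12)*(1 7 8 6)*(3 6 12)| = |(0 9 5 13 2 3 6 1 7 8 12)| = 11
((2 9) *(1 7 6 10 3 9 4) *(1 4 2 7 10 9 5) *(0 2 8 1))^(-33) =(0 8 10 5 2 1 3)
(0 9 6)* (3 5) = (0 9 6)(3 5) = [9, 1, 2, 5, 4, 3, 0, 7, 8, 6]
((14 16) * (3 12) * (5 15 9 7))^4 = (16) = ((3 12)(5 15 9 7)(14 16))^4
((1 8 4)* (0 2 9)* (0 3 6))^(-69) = (0 2 9 3 6)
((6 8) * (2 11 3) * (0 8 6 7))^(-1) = ((0 8 7)(2 11 3))^(-1) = (0 7 8)(2 3 11)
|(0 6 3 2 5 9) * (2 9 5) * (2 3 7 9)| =4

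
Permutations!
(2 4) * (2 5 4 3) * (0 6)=(0 6)(2 3)(4 5)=[6, 1, 3, 2, 5, 4, 0]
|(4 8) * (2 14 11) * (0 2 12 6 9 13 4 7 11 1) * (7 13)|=|(0 2 14 1)(4 8 13)(6 9 7 11 12)|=60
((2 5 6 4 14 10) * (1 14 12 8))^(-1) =(1 8 12 4 6 5 2 10 14)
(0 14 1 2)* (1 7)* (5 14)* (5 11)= (0 11 5 14 7 1 2)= [11, 2, 0, 3, 4, 14, 6, 1, 8, 9, 10, 5, 12, 13, 7]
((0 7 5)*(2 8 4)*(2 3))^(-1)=((0 7 5)(2 8 4 3))^(-1)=(0 5 7)(2 3 4 8)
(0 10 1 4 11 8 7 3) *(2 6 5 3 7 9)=(0 10 1 4 11 8 9 2 6 5 3)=[10, 4, 6, 0, 11, 3, 5, 7, 9, 2, 1, 8]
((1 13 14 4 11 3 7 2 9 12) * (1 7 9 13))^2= ((2 13 14 4 11 3 9 12 7))^2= (2 14 11 9 7 13 4 3 12)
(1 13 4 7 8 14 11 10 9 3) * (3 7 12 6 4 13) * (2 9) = [0, 3, 9, 1, 12, 5, 4, 8, 14, 7, 2, 10, 6, 13, 11] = (1 3)(2 9 7 8 14 11 10)(4 12 6)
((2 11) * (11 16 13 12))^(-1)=((2 16 13 12 11))^(-1)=(2 11 12 13 16)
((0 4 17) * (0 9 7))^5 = (17)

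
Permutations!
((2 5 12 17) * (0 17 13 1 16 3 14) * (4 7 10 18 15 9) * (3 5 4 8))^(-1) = (0 14 3 8 9 15 18 10 7 4 2 17)(1 13 12 5 16)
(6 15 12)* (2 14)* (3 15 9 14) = [0, 1, 3, 15, 4, 5, 9, 7, 8, 14, 10, 11, 6, 13, 2, 12] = (2 3 15 12 6 9 14)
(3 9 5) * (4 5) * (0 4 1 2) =[4, 2, 0, 9, 5, 3, 6, 7, 8, 1] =(0 4 5 3 9 1 2)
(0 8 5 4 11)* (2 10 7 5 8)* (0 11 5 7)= [2, 1, 10, 3, 5, 4, 6, 7, 8, 9, 0, 11]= (11)(0 2 10)(4 5)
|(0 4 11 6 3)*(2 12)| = 10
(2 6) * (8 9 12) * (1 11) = (1 11)(2 6)(8 9 12) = [0, 11, 6, 3, 4, 5, 2, 7, 9, 12, 10, 1, 8]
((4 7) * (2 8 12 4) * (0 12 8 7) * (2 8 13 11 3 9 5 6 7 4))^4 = (3 7)(5 13)(6 11)(8 9)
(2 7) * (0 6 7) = [6, 1, 0, 3, 4, 5, 7, 2] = (0 6 7 2)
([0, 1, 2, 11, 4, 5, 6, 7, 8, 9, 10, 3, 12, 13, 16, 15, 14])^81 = [0, 1, 2, 11, 4, 5, 6, 7, 8, 9, 10, 3, 12, 13, 16, 15, 14]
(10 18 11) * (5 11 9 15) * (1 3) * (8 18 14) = [0, 3, 2, 1, 4, 11, 6, 7, 18, 15, 14, 10, 12, 13, 8, 5, 16, 17, 9] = (1 3)(5 11 10 14 8 18 9 15)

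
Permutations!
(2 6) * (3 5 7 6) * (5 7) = (2 3 7 6) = [0, 1, 3, 7, 4, 5, 2, 6]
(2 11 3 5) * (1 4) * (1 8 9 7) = (1 4 8 9 7)(2 11 3 5) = [0, 4, 11, 5, 8, 2, 6, 1, 9, 7, 10, 3]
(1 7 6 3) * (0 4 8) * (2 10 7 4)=[2, 4, 10, 1, 8, 5, 3, 6, 0, 9, 7]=(0 2 10 7 6 3 1 4 8)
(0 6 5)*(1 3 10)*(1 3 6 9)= (0 9 1 6 5)(3 10)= [9, 6, 2, 10, 4, 0, 5, 7, 8, 1, 3]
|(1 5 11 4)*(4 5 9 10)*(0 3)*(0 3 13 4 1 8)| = 12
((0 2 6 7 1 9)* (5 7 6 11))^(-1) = (0 9 1 7 5 11 2)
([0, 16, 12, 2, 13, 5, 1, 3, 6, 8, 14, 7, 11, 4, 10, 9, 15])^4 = [0, 8, 3, 7, 4, 5, 9, 11, 15, 16, 10, 12, 2, 13, 14, 1, 6]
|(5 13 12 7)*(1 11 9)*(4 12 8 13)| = 12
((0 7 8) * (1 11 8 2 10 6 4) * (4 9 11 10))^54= (0 1 11 2 6)(4 9 7 10 8)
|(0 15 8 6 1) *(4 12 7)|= |(0 15 8 6 1)(4 12 7)|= 15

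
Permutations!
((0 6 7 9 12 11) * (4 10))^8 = (0 7 12)(6 9 11)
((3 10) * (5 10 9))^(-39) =(3 9 5 10)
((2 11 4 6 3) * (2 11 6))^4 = ((2 6 3 11 4))^4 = (2 4 11 3 6)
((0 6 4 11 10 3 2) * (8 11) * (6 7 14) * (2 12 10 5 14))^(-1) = ((0 7 2)(3 12 10)(4 8 11 5 14 6))^(-1) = (0 2 7)(3 10 12)(4 6 14 5 11 8)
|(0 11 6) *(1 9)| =|(0 11 6)(1 9)| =6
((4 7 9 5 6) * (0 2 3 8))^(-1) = ((0 2 3 8)(4 7 9 5 6))^(-1) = (0 8 3 2)(4 6 5 9 7)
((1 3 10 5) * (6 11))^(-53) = ((1 3 10 5)(6 11))^(-53) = (1 5 10 3)(6 11)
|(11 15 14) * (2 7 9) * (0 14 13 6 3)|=21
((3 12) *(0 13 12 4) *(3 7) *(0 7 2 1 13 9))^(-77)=((0 9)(1 13 12 2)(3 4 7))^(-77)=(0 9)(1 2 12 13)(3 4 7)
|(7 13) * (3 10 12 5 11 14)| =|(3 10 12 5 11 14)(7 13)| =6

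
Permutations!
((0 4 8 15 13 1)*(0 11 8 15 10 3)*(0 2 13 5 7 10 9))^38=(0 9 8 11 1 13 2 3 10 7 5 15 4)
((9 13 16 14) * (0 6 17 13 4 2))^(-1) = (0 2 4 9 14 16 13 17 6)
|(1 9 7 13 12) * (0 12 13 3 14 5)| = 8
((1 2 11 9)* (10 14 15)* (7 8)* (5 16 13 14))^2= ((1 2 11 9)(5 16 13 14 15 10)(7 8))^2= (1 11)(2 9)(5 13 15)(10 16 14)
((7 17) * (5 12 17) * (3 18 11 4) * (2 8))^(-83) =((2 8)(3 18 11 4)(5 12 17 7))^(-83) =(2 8)(3 18 11 4)(5 12 17 7)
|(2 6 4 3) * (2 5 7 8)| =|(2 6 4 3 5 7 8)| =7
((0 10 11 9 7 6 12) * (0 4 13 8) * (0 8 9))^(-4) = ((0 10 11)(4 13 9 7 6 12))^(-4) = (0 11 10)(4 9 6)(7 12 13)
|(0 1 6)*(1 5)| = |(0 5 1 6)| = 4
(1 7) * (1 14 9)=(1 7 14 9)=[0, 7, 2, 3, 4, 5, 6, 14, 8, 1, 10, 11, 12, 13, 9]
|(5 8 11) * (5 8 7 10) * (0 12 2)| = |(0 12 2)(5 7 10)(8 11)| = 6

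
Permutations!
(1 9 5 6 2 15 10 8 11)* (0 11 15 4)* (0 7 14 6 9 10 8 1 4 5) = [11, 10, 5, 3, 7, 9, 2, 14, 15, 0, 1, 4, 12, 13, 6, 8] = (0 11 4 7 14 6 2 5 9)(1 10)(8 15)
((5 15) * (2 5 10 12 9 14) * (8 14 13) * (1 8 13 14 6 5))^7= (1 9 15 8 14 10 6 2 12 5)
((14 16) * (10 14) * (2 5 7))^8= (2 7 5)(10 16 14)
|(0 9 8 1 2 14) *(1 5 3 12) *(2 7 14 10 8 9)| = |(0 2 10 8 5 3 12 1 7 14)| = 10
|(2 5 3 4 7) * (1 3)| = 6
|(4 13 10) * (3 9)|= |(3 9)(4 13 10)|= 6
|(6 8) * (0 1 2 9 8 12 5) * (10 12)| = 9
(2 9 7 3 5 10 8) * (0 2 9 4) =(0 2 4)(3 5 10 8 9 7) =[2, 1, 4, 5, 0, 10, 6, 3, 9, 7, 8]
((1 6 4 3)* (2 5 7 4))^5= ((1 6 2 5 7 4 3))^5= (1 4 5 6 3 7 2)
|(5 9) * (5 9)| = |(9)| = 1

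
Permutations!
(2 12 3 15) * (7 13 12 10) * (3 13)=[0, 1, 10, 15, 4, 5, 6, 3, 8, 9, 7, 11, 13, 12, 14, 2]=(2 10 7 3 15)(12 13)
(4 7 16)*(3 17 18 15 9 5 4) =(3 17 18 15 9 5 4 7 16) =[0, 1, 2, 17, 7, 4, 6, 16, 8, 5, 10, 11, 12, 13, 14, 9, 3, 18, 15]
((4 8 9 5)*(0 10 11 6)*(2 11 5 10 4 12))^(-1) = (0 6 11 2 12 5 10 9 8 4) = ((0 4 8 9 10 5 12 2 11 6))^(-1)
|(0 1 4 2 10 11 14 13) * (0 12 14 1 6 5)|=15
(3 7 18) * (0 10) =(0 10)(3 7 18) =[10, 1, 2, 7, 4, 5, 6, 18, 8, 9, 0, 11, 12, 13, 14, 15, 16, 17, 3]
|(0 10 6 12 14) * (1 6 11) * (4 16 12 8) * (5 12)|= |(0 10 11 1 6 8 4 16 5 12 14)|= 11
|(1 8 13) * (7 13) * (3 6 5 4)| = 4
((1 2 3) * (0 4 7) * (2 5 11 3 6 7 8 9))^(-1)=((0 4 8 9 2 6 7)(1 5 11 3))^(-1)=(0 7 6 2 9 8 4)(1 3 11 5)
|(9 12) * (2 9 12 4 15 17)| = 5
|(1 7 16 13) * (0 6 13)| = 6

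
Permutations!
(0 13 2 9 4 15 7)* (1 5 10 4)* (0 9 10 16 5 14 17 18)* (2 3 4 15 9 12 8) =(0 13 3 4 9 1 14 17 18)(2 10 15 7 12 8)(5 16) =[13, 14, 10, 4, 9, 16, 6, 12, 2, 1, 15, 11, 8, 3, 17, 7, 5, 18, 0]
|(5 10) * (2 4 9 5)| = |(2 4 9 5 10)| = 5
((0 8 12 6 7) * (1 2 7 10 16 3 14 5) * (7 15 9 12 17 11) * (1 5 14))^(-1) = ((0 8 17 11 7)(1 2 15 9 12 6 10 16 3))^(-1) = (0 7 11 17 8)(1 3 16 10 6 12 9 15 2)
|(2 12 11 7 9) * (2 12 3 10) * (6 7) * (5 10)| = 20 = |(2 3 5 10)(6 7 9 12 11)|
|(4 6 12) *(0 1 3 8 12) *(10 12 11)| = 9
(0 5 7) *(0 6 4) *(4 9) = (0 5 7 6 9 4) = [5, 1, 2, 3, 0, 7, 9, 6, 8, 4]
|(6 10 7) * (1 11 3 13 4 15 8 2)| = |(1 11 3 13 4 15 8 2)(6 10 7)| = 24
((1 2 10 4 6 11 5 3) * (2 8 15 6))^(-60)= ((1 8 15 6 11 5 3)(2 10 4))^(-60)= (1 6 3 15 5 8 11)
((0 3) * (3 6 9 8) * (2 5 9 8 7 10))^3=((0 6 8 3)(2 5 9 7 10))^3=(0 3 8 6)(2 7 5 10 9)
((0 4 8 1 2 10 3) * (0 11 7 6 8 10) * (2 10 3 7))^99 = ((0 4 3 11 2)(1 10 7 6 8))^99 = (0 2 11 3 4)(1 8 6 7 10)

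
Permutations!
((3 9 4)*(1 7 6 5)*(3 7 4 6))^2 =((1 4 7 3 9 6 5))^2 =(1 7 9 5 4 3 6)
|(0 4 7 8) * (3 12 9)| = 12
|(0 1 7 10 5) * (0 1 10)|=|(0 10 5 1 7)|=5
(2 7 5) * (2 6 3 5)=(2 7)(3 5 6)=[0, 1, 7, 5, 4, 6, 3, 2]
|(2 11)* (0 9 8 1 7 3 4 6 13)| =18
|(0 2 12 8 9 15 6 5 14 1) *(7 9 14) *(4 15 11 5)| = |(0 2 12 8 14 1)(4 15 6)(5 7 9 11)| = 12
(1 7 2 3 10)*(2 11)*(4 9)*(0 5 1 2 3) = (0 5 1 7 11 3 10 2)(4 9) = [5, 7, 0, 10, 9, 1, 6, 11, 8, 4, 2, 3]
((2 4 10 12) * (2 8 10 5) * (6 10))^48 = (12)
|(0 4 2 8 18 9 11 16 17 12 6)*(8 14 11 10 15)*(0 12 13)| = 40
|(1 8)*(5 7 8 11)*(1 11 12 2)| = 12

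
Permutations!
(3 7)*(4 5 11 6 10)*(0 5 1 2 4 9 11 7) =(0 5 7 3)(1 2 4)(6 10 9 11) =[5, 2, 4, 0, 1, 7, 10, 3, 8, 11, 9, 6]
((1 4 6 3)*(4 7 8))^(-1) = (1 3 6 4 8 7)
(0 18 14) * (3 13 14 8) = (0 18 8 3 13 14) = [18, 1, 2, 13, 4, 5, 6, 7, 3, 9, 10, 11, 12, 14, 0, 15, 16, 17, 8]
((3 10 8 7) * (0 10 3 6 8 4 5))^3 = (0 5 4 10)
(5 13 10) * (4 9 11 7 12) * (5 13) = (4 9 11 7 12)(10 13) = [0, 1, 2, 3, 9, 5, 6, 12, 8, 11, 13, 7, 4, 10]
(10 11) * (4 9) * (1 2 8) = (1 2 8)(4 9)(10 11) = [0, 2, 8, 3, 9, 5, 6, 7, 1, 4, 11, 10]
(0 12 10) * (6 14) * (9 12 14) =(0 14 6 9 12 10) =[14, 1, 2, 3, 4, 5, 9, 7, 8, 12, 0, 11, 10, 13, 6]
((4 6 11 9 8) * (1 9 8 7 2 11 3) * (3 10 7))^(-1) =((1 9 3)(2 11 8 4 6 10 7))^(-1) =(1 3 9)(2 7 10 6 4 8 11)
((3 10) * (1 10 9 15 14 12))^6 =((1 10 3 9 15 14 12))^6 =(1 12 14 15 9 3 10)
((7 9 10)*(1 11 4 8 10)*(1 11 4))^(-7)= ((1 4 8 10 7 9 11))^(-7)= (11)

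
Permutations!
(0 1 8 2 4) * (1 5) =(0 5 1 8 2 4) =[5, 8, 4, 3, 0, 1, 6, 7, 2]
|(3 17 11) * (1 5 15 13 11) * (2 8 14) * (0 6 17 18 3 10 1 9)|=|(0 6 17 9)(1 5 15 13 11 10)(2 8 14)(3 18)|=12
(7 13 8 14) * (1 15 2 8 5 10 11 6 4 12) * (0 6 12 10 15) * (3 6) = (0 3 6 4 10 11 12 1)(2 8 14 7 13 5 15) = [3, 0, 8, 6, 10, 15, 4, 13, 14, 9, 11, 12, 1, 5, 7, 2]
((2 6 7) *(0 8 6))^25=((0 8 6 7 2))^25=(8)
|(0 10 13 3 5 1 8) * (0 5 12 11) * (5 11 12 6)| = 9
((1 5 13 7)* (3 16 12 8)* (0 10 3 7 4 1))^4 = (0 12 10 8 3 7 16)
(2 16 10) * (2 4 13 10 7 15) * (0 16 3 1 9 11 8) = (0 16 7 15 2 3 1 9 11 8)(4 13 10) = [16, 9, 3, 1, 13, 5, 6, 15, 0, 11, 4, 8, 12, 10, 14, 2, 7]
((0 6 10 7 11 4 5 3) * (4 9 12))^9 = ((0 6 10 7 11 9 12 4 5 3))^9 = (0 3 5 4 12 9 11 7 10 6)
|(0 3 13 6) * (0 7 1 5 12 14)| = 9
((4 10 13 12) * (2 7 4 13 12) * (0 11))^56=(2 4 12)(7 10 13)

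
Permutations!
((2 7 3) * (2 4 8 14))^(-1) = (2 14 8 4 3 7)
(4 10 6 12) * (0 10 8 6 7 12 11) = (0 10 7 12 4 8 6 11) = [10, 1, 2, 3, 8, 5, 11, 12, 6, 9, 7, 0, 4]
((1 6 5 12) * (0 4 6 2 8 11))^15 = ((0 4 6 5 12 1 2 8 11))^15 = (0 2 5)(1 6 11)(4 8 12)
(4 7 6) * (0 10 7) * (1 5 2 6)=(0 10 7 1 5 2 6 4)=[10, 5, 6, 3, 0, 2, 4, 1, 8, 9, 7]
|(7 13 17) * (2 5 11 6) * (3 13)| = |(2 5 11 6)(3 13 17 7)| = 4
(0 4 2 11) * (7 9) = (0 4 2 11)(7 9) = [4, 1, 11, 3, 2, 5, 6, 9, 8, 7, 10, 0]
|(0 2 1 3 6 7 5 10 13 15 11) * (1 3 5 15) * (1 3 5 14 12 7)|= |(0 2 5 10 13 3 6 1 14 12 7 15 11)|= 13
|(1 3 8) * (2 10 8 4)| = |(1 3 4 2 10 8)| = 6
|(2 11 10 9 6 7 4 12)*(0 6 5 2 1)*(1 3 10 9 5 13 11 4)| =12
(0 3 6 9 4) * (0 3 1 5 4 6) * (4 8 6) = (0 1 5 8 6 9 4 3) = [1, 5, 2, 0, 3, 8, 9, 7, 6, 4]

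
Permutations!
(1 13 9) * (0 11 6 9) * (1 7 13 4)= (0 11 6 9 7 13)(1 4)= [11, 4, 2, 3, 1, 5, 9, 13, 8, 7, 10, 6, 12, 0]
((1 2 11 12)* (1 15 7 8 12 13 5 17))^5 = ((1 2 11 13 5 17)(7 8 12 15))^5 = (1 17 5 13 11 2)(7 8 12 15)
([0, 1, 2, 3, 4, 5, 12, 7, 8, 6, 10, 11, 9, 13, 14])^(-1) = [0, 1, 2, 3, 4, 5, 9, 7, 8, 12, 10, 11, 6, 13, 14]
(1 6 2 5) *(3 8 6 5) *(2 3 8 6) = (1 5)(2 8)(3 6) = [0, 5, 8, 6, 4, 1, 3, 7, 2]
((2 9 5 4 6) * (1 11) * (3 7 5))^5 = ((1 11)(2 9 3 7 5 4 6))^5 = (1 11)(2 4 7 9 6 5 3)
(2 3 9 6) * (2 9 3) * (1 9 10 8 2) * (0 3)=(0 3)(1 9 6 10 8 2)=[3, 9, 1, 0, 4, 5, 10, 7, 2, 6, 8]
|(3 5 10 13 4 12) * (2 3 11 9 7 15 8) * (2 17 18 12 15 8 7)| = 14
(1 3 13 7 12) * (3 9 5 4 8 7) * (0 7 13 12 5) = [7, 9, 2, 12, 8, 4, 6, 5, 13, 0, 10, 11, 1, 3] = (0 7 5 4 8 13 3 12 1 9)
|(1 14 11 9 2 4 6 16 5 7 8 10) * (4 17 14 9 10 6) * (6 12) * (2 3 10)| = 12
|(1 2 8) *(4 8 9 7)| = |(1 2 9 7 4 8)| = 6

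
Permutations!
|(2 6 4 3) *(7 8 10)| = 12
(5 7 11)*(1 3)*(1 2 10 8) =(1 3 2 10 8)(5 7 11) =[0, 3, 10, 2, 4, 7, 6, 11, 1, 9, 8, 5]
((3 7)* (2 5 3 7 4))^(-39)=(7)(2 5 3 4)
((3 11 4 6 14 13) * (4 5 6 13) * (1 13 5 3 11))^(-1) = (1 3 11 13)(4 14 6 5) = ((1 13 11 3)(4 5 6 14))^(-1)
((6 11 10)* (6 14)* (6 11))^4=(10 14 11)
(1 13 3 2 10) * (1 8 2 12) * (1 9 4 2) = [0, 13, 10, 12, 2, 5, 6, 7, 1, 4, 8, 11, 9, 3] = (1 13 3 12 9 4 2 10 8)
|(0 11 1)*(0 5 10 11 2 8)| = |(0 2 8)(1 5 10 11)| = 12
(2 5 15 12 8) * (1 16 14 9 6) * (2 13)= (1 16 14 9 6)(2 5 15 12 8 13)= [0, 16, 5, 3, 4, 15, 1, 7, 13, 6, 10, 11, 8, 2, 9, 12, 14]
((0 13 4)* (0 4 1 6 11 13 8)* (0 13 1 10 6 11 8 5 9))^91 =(0 5 9)(1 11)(6 10 13 8)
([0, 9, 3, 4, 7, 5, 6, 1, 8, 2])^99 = (1 3)(2 7)(4 9)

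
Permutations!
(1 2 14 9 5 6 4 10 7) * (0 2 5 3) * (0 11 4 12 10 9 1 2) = (1 5 6 12 10 7 2 14)(3 11 4 9) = [0, 5, 14, 11, 9, 6, 12, 2, 8, 3, 7, 4, 10, 13, 1]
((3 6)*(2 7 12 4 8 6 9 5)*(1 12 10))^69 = (1 8 9 7 12 6 5 10 4 3 2) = ((1 12 4 8 6 3 9 5 2 7 10))^69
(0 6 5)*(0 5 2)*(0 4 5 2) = [6, 1, 4, 3, 5, 2, 0] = (0 6)(2 4 5)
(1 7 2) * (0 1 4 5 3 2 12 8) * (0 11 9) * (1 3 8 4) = (0 3 2 1 7 12 4 5 8 11 9) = [3, 7, 1, 2, 5, 8, 6, 12, 11, 0, 10, 9, 4]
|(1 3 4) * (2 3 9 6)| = 6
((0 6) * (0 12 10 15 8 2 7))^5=(0 8 12 7 15 6 2 10)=((0 6 12 10 15 8 2 7))^5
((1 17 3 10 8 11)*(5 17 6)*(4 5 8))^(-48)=((1 6 8 11)(3 10 4 5 17))^(-48)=(3 4 17 10 5)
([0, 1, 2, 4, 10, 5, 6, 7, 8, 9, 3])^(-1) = (3 10 4)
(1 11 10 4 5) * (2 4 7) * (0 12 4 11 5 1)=[12, 5, 11, 3, 1, 0, 6, 2, 8, 9, 7, 10, 4]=(0 12 4 1 5)(2 11 10 7)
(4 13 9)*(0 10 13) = (0 10 13 9 4) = [10, 1, 2, 3, 0, 5, 6, 7, 8, 4, 13, 11, 12, 9]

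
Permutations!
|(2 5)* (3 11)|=|(2 5)(3 11)|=2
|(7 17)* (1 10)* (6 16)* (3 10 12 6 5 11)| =|(1 12 6 16 5 11 3 10)(7 17)| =8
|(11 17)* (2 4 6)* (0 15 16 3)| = |(0 15 16 3)(2 4 6)(11 17)| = 12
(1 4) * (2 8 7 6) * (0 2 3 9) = (0 2 8 7 6 3 9)(1 4) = [2, 4, 8, 9, 1, 5, 3, 6, 7, 0]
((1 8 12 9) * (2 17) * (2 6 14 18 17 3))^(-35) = (1 8 12 9)(2 3)(6 14 18 17)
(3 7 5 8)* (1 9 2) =(1 9 2)(3 7 5 8) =[0, 9, 1, 7, 4, 8, 6, 5, 3, 2]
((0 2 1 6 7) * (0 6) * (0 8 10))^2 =((0 2 1 8 10)(6 7))^2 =(0 1 10 2 8)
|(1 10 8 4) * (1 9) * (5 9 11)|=7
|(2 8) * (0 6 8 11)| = |(0 6 8 2 11)| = 5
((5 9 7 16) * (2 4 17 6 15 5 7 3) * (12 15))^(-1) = (2 3 9 5 15 12 6 17 4)(7 16) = ((2 4 17 6 12 15 5 9 3)(7 16))^(-1)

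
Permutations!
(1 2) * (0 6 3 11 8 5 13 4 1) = (0 6 3 11 8 5 13 4 1 2) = [6, 2, 0, 11, 1, 13, 3, 7, 5, 9, 10, 8, 12, 4]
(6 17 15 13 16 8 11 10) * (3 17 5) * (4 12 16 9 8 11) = (3 17 15 13 9 8 4 12 16 11 10 6 5) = [0, 1, 2, 17, 12, 3, 5, 7, 4, 8, 6, 10, 16, 9, 14, 13, 11, 15]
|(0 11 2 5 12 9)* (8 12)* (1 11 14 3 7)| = 11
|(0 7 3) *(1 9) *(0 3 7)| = |(1 9)| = 2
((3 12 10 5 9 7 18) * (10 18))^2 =(3 18 12)(5 7)(9 10) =((3 12 18)(5 9 7 10))^2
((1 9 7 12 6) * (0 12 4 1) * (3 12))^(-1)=(0 6 12 3)(1 4 7 9)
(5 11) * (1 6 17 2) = [0, 6, 1, 3, 4, 11, 17, 7, 8, 9, 10, 5, 12, 13, 14, 15, 16, 2] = (1 6 17 2)(5 11)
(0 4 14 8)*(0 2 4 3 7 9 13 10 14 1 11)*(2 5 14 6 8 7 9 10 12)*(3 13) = [13, 11, 4, 9, 1, 14, 8, 10, 5, 3, 6, 0, 2, 12, 7] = (0 13 12 2 4 1 11)(3 9)(5 14 7 10 6 8)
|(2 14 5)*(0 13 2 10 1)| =|(0 13 2 14 5 10 1)| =7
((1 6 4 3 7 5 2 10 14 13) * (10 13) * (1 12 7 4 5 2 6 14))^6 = ((1 14 10)(2 13 12 7)(3 4)(5 6))^6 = (14)(2 12)(7 13)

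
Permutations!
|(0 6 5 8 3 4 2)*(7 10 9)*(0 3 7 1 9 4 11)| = 10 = |(0 6 5 8 7 10 4 2 3 11)(1 9)|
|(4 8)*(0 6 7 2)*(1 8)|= |(0 6 7 2)(1 8 4)|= 12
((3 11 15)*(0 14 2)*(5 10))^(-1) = (0 2 14)(3 15 11)(5 10)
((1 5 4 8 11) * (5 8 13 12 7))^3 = (4 7 13 5 12)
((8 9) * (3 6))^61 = (3 6)(8 9)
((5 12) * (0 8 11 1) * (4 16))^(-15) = ((0 8 11 1)(4 16)(5 12))^(-15) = (0 8 11 1)(4 16)(5 12)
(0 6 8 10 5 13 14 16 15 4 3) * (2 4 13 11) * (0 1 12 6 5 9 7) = (0 5 11 2 4 3 1 12 6 8 10 9 7)(13 14 16 15) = [5, 12, 4, 1, 3, 11, 8, 0, 10, 7, 9, 2, 6, 14, 16, 13, 15]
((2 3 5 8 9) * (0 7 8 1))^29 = ((0 7 8 9 2 3 5 1))^29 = (0 3 8 1 2 7 5 9)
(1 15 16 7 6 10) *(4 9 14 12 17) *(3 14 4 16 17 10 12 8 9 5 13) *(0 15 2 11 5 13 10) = [15, 2, 11, 14, 13, 10, 12, 6, 9, 4, 1, 5, 0, 3, 8, 17, 7, 16] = (0 15 17 16 7 6 12)(1 2 11 5 10)(3 14 8 9 4 13)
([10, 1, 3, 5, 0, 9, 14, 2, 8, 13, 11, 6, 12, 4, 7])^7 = (0 3 11 9 14 4 2 10 5 6 13 7)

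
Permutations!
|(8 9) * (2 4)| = |(2 4)(8 9)| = 2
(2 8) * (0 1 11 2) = (0 1 11 2 8) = [1, 11, 8, 3, 4, 5, 6, 7, 0, 9, 10, 2]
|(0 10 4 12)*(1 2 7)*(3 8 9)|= 12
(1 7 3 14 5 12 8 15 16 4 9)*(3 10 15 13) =(1 7 10 15 16 4 9)(3 14 5 12 8 13) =[0, 7, 2, 14, 9, 12, 6, 10, 13, 1, 15, 11, 8, 3, 5, 16, 4]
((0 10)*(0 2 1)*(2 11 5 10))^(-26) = (0 2 1)(5 10 11)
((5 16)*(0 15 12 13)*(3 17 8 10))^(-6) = (0 12)(3 8)(10 17)(13 15)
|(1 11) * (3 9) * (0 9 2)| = 4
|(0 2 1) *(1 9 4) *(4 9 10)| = |(0 2 10 4 1)| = 5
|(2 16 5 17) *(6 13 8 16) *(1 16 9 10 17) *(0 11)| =42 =|(0 11)(1 16 5)(2 6 13 8 9 10 17)|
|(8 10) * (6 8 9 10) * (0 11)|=2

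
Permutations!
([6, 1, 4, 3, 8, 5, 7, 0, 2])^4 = [6, 1, 4, 3, 8, 5, 7, 0, 2]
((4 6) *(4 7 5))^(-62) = (4 7)(5 6)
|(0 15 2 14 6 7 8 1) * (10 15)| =9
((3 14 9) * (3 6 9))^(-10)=((3 14)(6 9))^(-10)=(14)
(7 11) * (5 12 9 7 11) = (5 12 9 7) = [0, 1, 2, 3, 4, 12, 6, 5, 8, 7, 10, 11, 9]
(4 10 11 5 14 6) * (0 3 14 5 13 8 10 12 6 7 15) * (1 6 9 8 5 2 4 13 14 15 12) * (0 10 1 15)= [3, 6, 4, 0, 15, 2, 13, 12, 1, 8, 11, 14, 9, 5, 7, 10]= (0 3)(1 6 13 5 2 4 15 10 11 14 7 12 9 8)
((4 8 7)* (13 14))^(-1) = ((4 8 7)(13 14))^(-1) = (4 7 8)(13 14)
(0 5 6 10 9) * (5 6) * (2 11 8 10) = [6, 1, 11, 3, 4, 5, 2, 7, 10, 0, 9, 8] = (0 6 2 11 8 10 9)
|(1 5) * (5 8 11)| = |(1 8 11 5)| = 4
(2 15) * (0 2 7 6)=[2, 1, 15, 3, 4, 5, 0, 6, 8, 9, 10, 11, 12, 13, 14, 7]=(0 2 15 7 6)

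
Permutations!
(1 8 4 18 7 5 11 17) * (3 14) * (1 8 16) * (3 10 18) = (1 16)(3 14 10 18 7 5 11 17 8 4) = [0, 16, 2, 14, 3, 11, 6, 5, 4, 9, 18, 17, 12, 13, 10, 15, 1, 8, 7]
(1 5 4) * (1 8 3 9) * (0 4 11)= (0 4 8 3 9 1 5 11)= [4, 5, 2, 9, 8, 11, 6, 7, 3, 1, 10, 0]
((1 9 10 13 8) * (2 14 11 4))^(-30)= (2 11)(4 14)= ((1 9 10 13 8)(2 14 11 4))^(-30)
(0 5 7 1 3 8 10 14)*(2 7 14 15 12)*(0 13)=(0 5 14 13)(1 3 8 10 15 12 2 7)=[5, 3, 7, 8, 4, 14, 6, 1, 10, 9, 15, 11, 2, 0, 13, 12]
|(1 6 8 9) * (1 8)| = 2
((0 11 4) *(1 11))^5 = (0 1 11 4)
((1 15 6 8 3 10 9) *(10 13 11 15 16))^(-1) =((1 16 10 9)(3 13 11 15 6 8))^(-1) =(1 9 10 16)(3 8 6 15 11 13)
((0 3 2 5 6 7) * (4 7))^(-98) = (7)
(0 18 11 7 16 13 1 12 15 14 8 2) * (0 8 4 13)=(0 18 11 7 16)(1 12 15 14 4 13)(2 8)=[18, 12, 8, 3, 13, 5, 6, 16, 2, 9, 10, 7, 15, 1, 4, 14, 0, 17, 11]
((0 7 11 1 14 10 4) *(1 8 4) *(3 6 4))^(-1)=((0 7 11 8 3 6 4)(1 14 10))^(-1)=(0 4 6 3 8 11 7)(1 10 14)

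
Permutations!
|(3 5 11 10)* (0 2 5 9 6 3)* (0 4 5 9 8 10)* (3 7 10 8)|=9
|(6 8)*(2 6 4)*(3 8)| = 5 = |(2 6 3 8 4)|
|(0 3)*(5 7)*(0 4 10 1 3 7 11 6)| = |(0 7 5 11 6)(1 3 4 10)| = 20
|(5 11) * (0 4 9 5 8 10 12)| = |(0 4 9 5 11 8 10 12)| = 8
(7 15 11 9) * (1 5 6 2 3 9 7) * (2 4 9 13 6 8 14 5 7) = [0, 7, 3, 13, 9, 8, 4, 15, 14, 1, 10, 2, 12, 6, 5, 11] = (1 7 15 11 2 3 13 6 4 9)(5 8 14)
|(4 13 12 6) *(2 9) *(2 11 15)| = |(2 9 11 15)(4 13 12 6)| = 4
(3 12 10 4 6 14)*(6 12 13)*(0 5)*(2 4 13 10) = [5, 1, 4, 10, 12, 0, 14, 7, 8, 9, 13, 11, 2, 6, 3] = (0 5)(2 4 12)(3 10 13 6 14)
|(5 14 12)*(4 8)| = 6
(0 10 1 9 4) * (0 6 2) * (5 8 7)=(0 10 1 9 4 6 2)(5 8 7)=[10, 9, 0, 3, 6, 8, 2, 5, 7, 4, 1]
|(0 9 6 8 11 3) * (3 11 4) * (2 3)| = 7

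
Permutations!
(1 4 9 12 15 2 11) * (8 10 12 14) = (1 4 9 14 8 10 12 15 2 11) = [0, 4, 11, 3, 9, 5, 6, 7, 10, 14, 12, 1, 15, 13, 8, 2]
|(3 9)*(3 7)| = 3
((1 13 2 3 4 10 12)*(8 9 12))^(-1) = ((1 13 2 3 4 10 8 9 12))^(-1) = (1 12 9 8 10 4 3 2 13)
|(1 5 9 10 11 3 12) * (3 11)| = 6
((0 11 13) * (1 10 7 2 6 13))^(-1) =(0 13 6 2 7 10 1 11)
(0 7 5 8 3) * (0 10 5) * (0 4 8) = [7, 1, 2, 10, 8, 0, 6, 4, 3, 9, 5] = (0 7 4 8 3 10 5)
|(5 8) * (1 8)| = 3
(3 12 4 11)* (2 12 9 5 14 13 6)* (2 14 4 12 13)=(2 13 6 14)(3 9 5 4 11)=[0, 1, 13, 9, 11, 4, 14, 7, 8, 5, 10, 3, 12, 6, 2]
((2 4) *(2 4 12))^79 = ((2 12))^79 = (2 12)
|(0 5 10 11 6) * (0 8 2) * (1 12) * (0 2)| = |(0 5 10 11 6 8)(1 12)| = 6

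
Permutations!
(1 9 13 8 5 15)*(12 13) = (1 9 12 13 8 5 15) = [0, 9, 2, 3, 4, 15, 6, 7, 5, 12, 10, 11, 13, 8, 14, 1]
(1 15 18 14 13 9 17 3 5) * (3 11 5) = (1 15 18 14 13 9 17 11 5) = [0, 15, 2, 3, 4, 1, 6, 7, 8, 17, 10, 5, 12, 9, 13, 18, 16, 11, 14]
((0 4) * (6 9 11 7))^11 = (0 4)(6 7 11 9)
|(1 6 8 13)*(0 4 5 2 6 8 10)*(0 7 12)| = 24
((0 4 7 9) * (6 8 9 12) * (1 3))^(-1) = (0 9 8 6 12 7 4)(1 3)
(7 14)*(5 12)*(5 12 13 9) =[0, 1, 2, 3, 4, 13, 6, 14, 8, 5, 10, 11, 12, 9, 7] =(5 13 9)(7 14)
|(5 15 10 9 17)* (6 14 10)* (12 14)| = |(5 15 6 12 14 10 9 17)| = 8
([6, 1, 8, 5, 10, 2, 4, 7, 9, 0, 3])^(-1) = [9, 1, 5, 10, 6, 3, 0, 7, 2, 8, 4]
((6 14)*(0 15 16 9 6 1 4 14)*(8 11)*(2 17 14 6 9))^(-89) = (0 15 16 2 17 14 1 4 6)(8 11)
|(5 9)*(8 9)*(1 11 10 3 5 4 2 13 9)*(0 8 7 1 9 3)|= |(0 8 9 4 2 13 3 5 7 1 11 10)|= 12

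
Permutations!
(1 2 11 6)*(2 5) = (1 5 2 11 6) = [0, 5, 11, 3, 4, 2, 1, 7, 8, 9, 10, 6]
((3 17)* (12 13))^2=((3 17)(12 13))^2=(17)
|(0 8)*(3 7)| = 2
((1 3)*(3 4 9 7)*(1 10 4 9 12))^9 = ((1 9 7 3 10 4 12))^9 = (1 7 10 12 9 3 4)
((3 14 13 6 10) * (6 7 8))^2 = ((3 14 13 7 8 6 10))^2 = (3 13 8 10 14 7 6)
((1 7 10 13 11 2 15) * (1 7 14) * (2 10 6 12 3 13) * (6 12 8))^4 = (2 3)(7 11)(10 12)(13 15)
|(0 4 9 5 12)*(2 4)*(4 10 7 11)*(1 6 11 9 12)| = 11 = |(0 2 10 7 9 5 1 6 11 4 12)|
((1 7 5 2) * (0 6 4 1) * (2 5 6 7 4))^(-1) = (0 2 6 7)(1 4)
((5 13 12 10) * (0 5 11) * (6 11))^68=(0 6 12 5 11 10 13)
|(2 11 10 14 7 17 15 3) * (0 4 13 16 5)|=40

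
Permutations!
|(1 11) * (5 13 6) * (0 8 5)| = 10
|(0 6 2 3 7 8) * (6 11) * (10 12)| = 14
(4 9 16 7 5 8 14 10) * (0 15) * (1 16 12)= (0 15)(1 16 7 5 8 14 10 4 9 12)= [15, 16, 2, 3, 9, 8, 6, 5, 14, 12, 4, 11, 1, 13, 10, 0, 7]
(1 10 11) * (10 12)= (1 12 10 11)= [0, 12, 2, 3, 4, 5, 6, 7, 8, 9, 11, 1, 10]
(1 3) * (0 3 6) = (0 3 1 6) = [3, 6, 2, 1, 4, 5, 0]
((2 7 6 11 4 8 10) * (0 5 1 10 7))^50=((0 5 1 10 2)(4 8 7 6 11))^50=(11)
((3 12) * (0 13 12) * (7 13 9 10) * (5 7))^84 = (0 7)(3 5)(9 13)(10 12)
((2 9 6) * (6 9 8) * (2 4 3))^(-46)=((9)(2 8 6 4 3))^(-46)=(9)(2 3 4 6 8)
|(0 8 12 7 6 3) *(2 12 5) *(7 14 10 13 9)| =|(0 8 5 2 12 14 10 13 9 7 6 3)| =12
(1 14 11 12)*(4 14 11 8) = (1 11 12)(4 14 8) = [0, 11, 2, 3, 14, 5, 6, 7, 4, 9, 10, 12, 1, 13, 8]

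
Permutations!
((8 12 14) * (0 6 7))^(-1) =(0 7 6)(8 14 12)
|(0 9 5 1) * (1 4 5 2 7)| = 10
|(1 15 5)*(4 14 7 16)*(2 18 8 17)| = 12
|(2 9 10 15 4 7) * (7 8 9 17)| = 15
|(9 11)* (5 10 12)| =6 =|(5 10 12)(9 11)|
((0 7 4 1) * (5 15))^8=((0 7 4 1)(5 15))^8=(15)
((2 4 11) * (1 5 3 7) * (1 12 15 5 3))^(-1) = ((1 3 7 12 15 5)(2 4 11))^(-1) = (1 5 15 12 7 3)(2 11 4)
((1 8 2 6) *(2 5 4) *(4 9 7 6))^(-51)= ((1 8 5 9 7 6)(2 4))^(-51)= (1 9)(2 4)(5 6)(7 8)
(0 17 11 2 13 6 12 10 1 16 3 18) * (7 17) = (0 7 17 11 2 13 6 12 10 1 16 3 18) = [7, 16, 13, 18, 4, 5, 12, 17, 8, 9, 1, 2, 10, 6, 14, 15, 3, 11, 0]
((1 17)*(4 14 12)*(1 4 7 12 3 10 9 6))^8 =(17)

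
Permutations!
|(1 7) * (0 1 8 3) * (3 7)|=6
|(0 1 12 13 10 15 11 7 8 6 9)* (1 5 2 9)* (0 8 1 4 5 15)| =24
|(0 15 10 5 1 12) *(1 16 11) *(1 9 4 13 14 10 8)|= |(0 15 8 1 12)(4 13 14 10 5 16 11 9)|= 40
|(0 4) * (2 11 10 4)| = 5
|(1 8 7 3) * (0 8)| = |(0 8 7 3 1)| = 5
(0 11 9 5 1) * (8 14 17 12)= (0 11 9 5 1)(8 14 17 12)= [11, 0, 2, 3, 4, 1, 6, 7, 14, 5, 10, 9, 8, 13, 17, 15, 16, 12]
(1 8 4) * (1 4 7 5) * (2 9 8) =(1 2 9 8 7 5) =[0, 2, 9, 3, 4, 1, 6, 5, 7, 8]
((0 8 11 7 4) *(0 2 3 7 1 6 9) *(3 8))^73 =((0 3 7 4 2 8 11 1 6 9))^73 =(0 4 11 9 7 8 6 3 2 1)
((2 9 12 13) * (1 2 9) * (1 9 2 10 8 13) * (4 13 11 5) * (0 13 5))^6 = ((0 13 2 9 12 1 10 8 11)(4 5))^6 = (0 10 9)(1 2 11)(8 12 13)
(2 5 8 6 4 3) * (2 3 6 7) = (2 5 8 7)(4 6) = [0, 1, 5, 3, 6, 8, 4, 2, 7]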